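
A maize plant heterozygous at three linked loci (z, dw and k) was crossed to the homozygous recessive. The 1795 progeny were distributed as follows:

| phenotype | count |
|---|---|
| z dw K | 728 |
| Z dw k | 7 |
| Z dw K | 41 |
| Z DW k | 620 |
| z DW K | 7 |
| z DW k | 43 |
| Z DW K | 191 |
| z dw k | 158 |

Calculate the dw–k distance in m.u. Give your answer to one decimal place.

The two most frequent reciprocal classes, z dw K and Z DW k, are the parental types, so the F1 was z dw K / Z DW k.
The two rarest classes, z DW K and Z dw k, are the double crossovers. Comparing them with the parentals, only the dw allele has switched, so dw is the middle locus and the order is z – dw – k.
Crossovers in the dw–k interval produce the single-crossover classes z dw k and Z DW K (158 + 191 = 349) plus the double crossovers (14).
RF(dw–k) = (349 + 14) / 1795 = 363/1795 = 0.2022 → 20.2 m.u.

20.2 m.u.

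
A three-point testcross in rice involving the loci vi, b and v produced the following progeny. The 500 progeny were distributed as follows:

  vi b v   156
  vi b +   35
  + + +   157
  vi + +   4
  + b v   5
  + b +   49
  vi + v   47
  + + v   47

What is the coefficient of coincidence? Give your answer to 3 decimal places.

The two most frequent reciprocal classes, + + + and vi b v, are the parental types, so the F1 was + + + / vi b v.
The two rarest classes, vi + + and + b v, are the double crossovers. Comparing them with the parentals, only the vi allele has switched, so vi is the middle locus and the order is v – vi – b.
v–vi: (82 + 9)/500 = 0.1820; vi–b: (96 + 9)/500 = 0.2100.
Expected DCO frequency = 0.1820 × 0.2100 ≈ 0.03822; observed = 9/500 ≈ 0.01800.
Coefficient of coincidence = 0.01800/0.03822 ≈ 0.471.

0.471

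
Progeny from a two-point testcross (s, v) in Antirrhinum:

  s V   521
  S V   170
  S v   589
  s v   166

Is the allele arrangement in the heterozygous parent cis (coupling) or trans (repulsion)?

The two most frequent classes are S v (589) and s V (521); these are the parental (non-recombinant) types.
So the F1 carried S v on one chromosome and s V on the other — the recessive alleles are on opposite chromosomes (trans / repulsion).

trans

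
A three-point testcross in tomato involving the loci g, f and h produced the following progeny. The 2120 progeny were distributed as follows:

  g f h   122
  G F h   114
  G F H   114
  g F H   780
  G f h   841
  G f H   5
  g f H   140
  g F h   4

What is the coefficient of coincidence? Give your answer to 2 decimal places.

0.30

The two most frequent reciprocal classes, g F H and G f h, are the parental types, so the F1 was g F H / G f h.
The two rarest classes, g F h and G f H, are the double crossovers. Comparing them with the parentals, only the h allele has switched, so h is the middle locus and the order is f – h – g.
f–h: (254 + 9)/2120 = 0.1241; h–g: (236 + 9)/2120 = 0.1156.
Expected DCO frequency = 0.1241 × 0.1156 ≈ 0.01435; observed = 9/2120 ≈ 0.00425.
Coefficient of coincidence = 0.00425/0.01435 ≈ 0.30.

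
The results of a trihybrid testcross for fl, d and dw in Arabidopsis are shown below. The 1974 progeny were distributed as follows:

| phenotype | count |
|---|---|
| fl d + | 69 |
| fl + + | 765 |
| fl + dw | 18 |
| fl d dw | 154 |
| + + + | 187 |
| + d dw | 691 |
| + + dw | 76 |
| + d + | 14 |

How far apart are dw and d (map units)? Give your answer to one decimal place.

9.0 map units

The two most frequent reciprocal classes, + d dw and fl + +, are the parental types, so the F1 was + d dw / fl + +.
The two rarest classes, + d + and fl + dw, are the double crossovers. Comparing them with the parentals, only the dw allele has switched, so dw is the middle locus and the order is fl – dw – d.
Crossovers in the dw–d interval produce the single-crossover classes + + dw and fl d + (76 + 69 = 145) plus the double crossovers (32).
RF(dw–d) = (145 + 32) / 1974 = 177/1974 = 0.0897 → 9.0 map units.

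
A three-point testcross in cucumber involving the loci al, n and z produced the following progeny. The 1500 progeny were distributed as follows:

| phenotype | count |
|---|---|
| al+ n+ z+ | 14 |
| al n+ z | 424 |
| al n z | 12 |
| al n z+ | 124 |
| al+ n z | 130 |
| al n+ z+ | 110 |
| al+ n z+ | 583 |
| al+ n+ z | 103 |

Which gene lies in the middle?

n

The two most frequent reciprocal classes, al n+ z and al+ n z+, are the parental types, so the F1 was al n+ z / al+ n z+.
The two rarest classes, al n z and al+ n+ z+, are the double crossovers. Comparing them with the parentals, only the n allele has switched, so n is the middle locus and the order is al – n – z.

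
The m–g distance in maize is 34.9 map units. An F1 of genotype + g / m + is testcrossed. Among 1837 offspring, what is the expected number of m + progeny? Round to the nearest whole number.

A map distance of 34.9 map units corresponds to a recombination frequency of 0.349.
The F1 is + g / m +, so m + is a parental gamete class with expected frequency (1 − r)/2 = 0.651/2 = 0.3255.
Expected number = 0.3255 × 1837 = 597.94 ≈ 598.

598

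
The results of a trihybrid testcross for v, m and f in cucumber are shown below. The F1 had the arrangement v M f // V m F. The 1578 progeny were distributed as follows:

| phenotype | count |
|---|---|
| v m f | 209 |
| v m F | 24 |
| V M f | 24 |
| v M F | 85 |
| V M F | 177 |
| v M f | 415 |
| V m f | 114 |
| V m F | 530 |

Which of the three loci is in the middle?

The two rarest classes, V M f and v m F, are the double crossovers. Comparing them with the parentals, only the v allele has switched, so v is the middle locus and the order is m – v – f.

v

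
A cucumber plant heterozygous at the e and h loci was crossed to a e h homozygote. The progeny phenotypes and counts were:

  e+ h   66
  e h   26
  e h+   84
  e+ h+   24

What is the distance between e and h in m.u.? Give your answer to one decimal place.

The two most frequent classes, e+ h (66) and e h+ (84), are the parental types, so the F1 was e+ h / e h+.
The recombinant classes are e+ h+ and e h: 24 + 26 = 50.
Recombination frequency = 50/200 = 0.2500 ≈ 25.0%, i.e. 25.0 m.u.

25.0 m.u.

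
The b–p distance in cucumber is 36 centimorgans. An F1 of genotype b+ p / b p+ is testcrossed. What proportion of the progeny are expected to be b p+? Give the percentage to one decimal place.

32.0%

A map distance of 36 centimorgans corresponds to a recombination frequency of 0.360.
The F1 is b+ p / b p+, so b p+ is a parental gamete class with expected frequency (1 − r)/2 = 0.640/2 = 0.3200.
That is 0.3200 = 32.0% of the progeny.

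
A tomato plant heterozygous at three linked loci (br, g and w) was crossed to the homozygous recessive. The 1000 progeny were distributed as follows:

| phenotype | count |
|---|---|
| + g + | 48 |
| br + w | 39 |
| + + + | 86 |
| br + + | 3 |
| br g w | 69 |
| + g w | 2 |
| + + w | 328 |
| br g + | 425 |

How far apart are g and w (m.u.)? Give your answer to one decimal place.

16.0 m.u.

The two most frequent reciprocal classes, br g + and + + w, are the parental types, so the F1 was br g + / + + w.
The two rarest classes, br + + and + g w, are the double crossovers. Comparing them with the parentals, only the g allele has switched, so g is the middle locus and the order is br – g – w.
Crossovers in the g–w interval produce the single-crossover classes br g w and + + + (69 + 86 = 155) plus the double crossovers (5).
RF(g–w) = (155 + 5) / 1000 = 160/1000 = 0.1600 → 16.0 m.u.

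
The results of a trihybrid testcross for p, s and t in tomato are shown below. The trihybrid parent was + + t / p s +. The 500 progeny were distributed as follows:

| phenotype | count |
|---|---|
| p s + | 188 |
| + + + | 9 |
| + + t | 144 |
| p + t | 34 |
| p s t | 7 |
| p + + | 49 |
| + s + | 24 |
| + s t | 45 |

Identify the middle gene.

t

The two rarest classes, + + + and p s t, are the double crossovers. Comparing them with the parentals, only the t allele has switched, so t is the middle locus and the order is p – t – s.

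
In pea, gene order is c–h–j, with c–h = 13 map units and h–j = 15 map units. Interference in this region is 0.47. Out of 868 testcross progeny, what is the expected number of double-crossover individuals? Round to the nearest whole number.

Map distances give recombination frequencies of 0.130 and 0.150 for the two intervals.
With interference 0.47 (so coincidence = 0.53), expected double-crossover frequency = 0.130 × 0.150 × 0.53 = 0.01034.
Expected number = 0.01034 × 868 = 8.97 ≈ 9.

9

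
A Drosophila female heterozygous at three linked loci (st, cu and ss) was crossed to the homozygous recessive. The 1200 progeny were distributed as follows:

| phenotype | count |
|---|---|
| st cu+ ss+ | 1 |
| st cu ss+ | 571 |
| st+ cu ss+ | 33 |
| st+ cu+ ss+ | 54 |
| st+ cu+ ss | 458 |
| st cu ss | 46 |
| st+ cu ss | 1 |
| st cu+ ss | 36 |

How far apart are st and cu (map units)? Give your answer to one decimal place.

5.9 map units

The two most frequent reciprocal classes, st+ cu+ ss and st cu ss+, are the parental types, so the F1 was st+ cu+ ss / st cu ss+.
The two rarest classes, st+ cu ss and st cu+ ss+, are the double crossovers. Comparing them with the parentals, only the cu allele has switched, so cu is the middle locus and the order is ss – cu – st.
Crossovers in the cu–st interval produce the single-crossover classes st cu+ ss and st+ cu ss+ (36 + 33 = 69) plus the double crossovers (2).
RF(cu–st) = (69 + 2) / 1200 = 71/1200 = 0.0592 → 5.9 map units.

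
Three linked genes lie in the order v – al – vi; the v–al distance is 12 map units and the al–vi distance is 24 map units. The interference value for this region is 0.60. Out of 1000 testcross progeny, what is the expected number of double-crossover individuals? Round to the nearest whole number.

12

Map distances give recombination frequencies of 0.120 and 0.240 for the two intervals.
With interference 0.60 (so coincidence = 0.40), expected double-crossover frequency = 0.120 × 0.240 × 0.40 = 0.01152.
Expected number = 0.01152 × 1000 = 11.52 ≈ 12.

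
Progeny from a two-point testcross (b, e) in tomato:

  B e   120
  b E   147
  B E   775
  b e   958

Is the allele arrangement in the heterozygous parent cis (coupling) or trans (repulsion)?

The two most frequent classes are B E (775) and b e (958); these are the parental (non-recombinant) types.
So the F1 carried B E on one chromosome and b e on the other — the recessive alleles are on the same chromosome (cis / coupling).

cis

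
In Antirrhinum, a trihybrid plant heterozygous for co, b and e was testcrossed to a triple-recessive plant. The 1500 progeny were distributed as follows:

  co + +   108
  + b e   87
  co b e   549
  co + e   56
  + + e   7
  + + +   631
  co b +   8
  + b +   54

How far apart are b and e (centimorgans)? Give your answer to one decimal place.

8.3 centimorgans

The two most frequent reciprocal classes, co b e and + + +, are the parental types, so the F1 was co b e / + + +.
The two rarest classes, co b + and + + e, are the double crossovers. Comparing them with the parentals, only the e allele has switched, so e is the middle locus and the order is b – e – co.
Crossovers in the b–e interval produce the single-crossover classes co + e and + b + (56 + 54 = 110) plus the double crossovers (15).
RF(b–e) = (110 + 15) / 1500 = 125/1500 = 0.0833 → 8.3 centimorgans.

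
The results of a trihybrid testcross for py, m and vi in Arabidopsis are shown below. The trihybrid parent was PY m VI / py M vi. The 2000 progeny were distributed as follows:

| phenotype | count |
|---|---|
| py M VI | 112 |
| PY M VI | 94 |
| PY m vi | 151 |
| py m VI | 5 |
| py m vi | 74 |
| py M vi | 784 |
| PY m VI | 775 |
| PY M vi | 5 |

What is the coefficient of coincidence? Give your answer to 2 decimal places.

The two rarest classes, py m VI and PY M vi, are the double crossovers. Comparing them with the parentals, only the py allele has switched, so py is the middle locus and the order is m – py – vi.
m–py: (168 + 10)/2000 = 0.0890; py–vi: (263 + 10)/2000 = 0.1365.
Expected DCO frequency = 0.0890 × 0.1365 ≈ 0.01215; observed = 10/2000 ≈ 0.00500.
Coefficient of coincidence = 0.00500/0.01215 ≈ 0.41.

0.41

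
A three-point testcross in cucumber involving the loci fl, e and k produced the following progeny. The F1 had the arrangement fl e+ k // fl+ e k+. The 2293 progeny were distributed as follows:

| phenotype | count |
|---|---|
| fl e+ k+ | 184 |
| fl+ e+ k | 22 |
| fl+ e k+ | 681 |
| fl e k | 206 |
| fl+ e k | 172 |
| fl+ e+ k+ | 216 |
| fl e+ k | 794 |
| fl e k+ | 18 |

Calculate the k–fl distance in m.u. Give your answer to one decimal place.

The two rarest classes, fl+ e+ k and fl e k+, are the double crossovers. Comparing them with the parentals, only the fl allele has switched, so fl is the middle locus and the order is e – fl – k.
Crossovers in the fl–k interval produce the single-crossover classes fl e+ k+ and fl+ e k (184 + 172 = 356) plus the double crossovers (40).
RF(fl–k) = (356 + 40) / 2293 = 396/2293 = 0.1727 → 17.3 m.u.

17.3 m.u.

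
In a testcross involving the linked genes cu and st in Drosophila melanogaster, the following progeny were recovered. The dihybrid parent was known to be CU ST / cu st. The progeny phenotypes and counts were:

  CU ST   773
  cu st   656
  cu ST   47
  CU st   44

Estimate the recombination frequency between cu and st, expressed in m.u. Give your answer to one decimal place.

The recombinant classes are CU st and cu ST: 44 + 47 = 91.
Recombination frequency = 91/1520 = 0.0599 ≈ 6.0%, i.e. 6.0 m.u.

6.0 m.u.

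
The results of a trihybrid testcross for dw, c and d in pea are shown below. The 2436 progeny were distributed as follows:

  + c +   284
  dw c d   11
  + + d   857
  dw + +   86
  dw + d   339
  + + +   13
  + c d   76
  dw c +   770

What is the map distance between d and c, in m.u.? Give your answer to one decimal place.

The two most frequent reciprocal classes, + + d and dw c +, are the parental types, so the F1 was + + d / dw c +.
The two rarest classes, + + + and dw c d, are the double crossovers. Comparing them with the parentals, only the d allele has switched, so d is the middle locus and the order is c – d – dw.
Crossovers in the c–d interval produce the single-crossover classes + c d and dw + + (76 + 86 = 162) plus the double crossovers (24).
RF(c–d) = (162 + 24) / 2436 = 186/2436 = 0.0764 → 7.6 m.u.

7.6 m.u.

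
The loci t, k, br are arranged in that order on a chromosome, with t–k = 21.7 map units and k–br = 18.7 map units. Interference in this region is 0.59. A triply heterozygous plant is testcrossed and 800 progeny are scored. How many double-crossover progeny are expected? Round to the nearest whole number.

13

Map distances give recombination frequencies of 0.217 and 0.187 for the two intervals.
With interference 0.59 (so coincidence = 0.41), expected double-crossover frequency = 0.217 × 0.187 × 0.41 = 0.01664.
Expected number = 0.01664 × 800 = 13.31 ≈ 13.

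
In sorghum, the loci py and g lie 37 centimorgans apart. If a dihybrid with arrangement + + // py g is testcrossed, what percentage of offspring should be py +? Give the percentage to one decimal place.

A map distance of 37 centimorgans corresponds to a recombination frequency of 0.370.
The F1 is + + / py g, so py + is a recombinant gamete class with expected frequency r/2 = 0.370/2 = 0.1850.
That is 0.1850 = 18.5% of the progeny.

18.5%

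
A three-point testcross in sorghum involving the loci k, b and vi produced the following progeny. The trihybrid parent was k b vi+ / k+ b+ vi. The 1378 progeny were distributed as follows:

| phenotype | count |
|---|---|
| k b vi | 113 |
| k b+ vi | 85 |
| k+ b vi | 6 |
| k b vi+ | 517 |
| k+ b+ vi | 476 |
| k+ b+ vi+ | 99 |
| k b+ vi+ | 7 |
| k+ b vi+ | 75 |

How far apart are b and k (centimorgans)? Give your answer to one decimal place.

12.6 centimorgans

The two rarest classes, k b+ vi+ and k+ b vi, are the double crossovers. Comparing them with the parentals, only the b allele has switched, so b is the middle locus and the order is vi – b – k.
Crossovers in the b–k interval produce the single-crossover classes k+ b vi+ and k b+ vi (75 + 85 = 160) plus the double crossovers (13).
RF(b–k) = (160 + 13) / 1378 = 173/1378 = 0.1255 → 12.6 centimorgans.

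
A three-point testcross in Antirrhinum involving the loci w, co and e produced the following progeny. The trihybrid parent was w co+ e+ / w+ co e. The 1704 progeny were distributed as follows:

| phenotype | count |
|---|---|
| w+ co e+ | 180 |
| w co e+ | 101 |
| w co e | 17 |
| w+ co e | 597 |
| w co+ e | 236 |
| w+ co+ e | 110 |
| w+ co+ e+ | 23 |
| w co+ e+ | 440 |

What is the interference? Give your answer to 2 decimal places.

0.40

The two rarest classes, w+ co+ e+ and w co e, are the double crossovers. Comparing them with the parentals, only the w allele has switched, so w is the middle locus and the order is e – w – co.
e–w: (416 + 40)/1704 = 0.2676; w–co: (211 + 40)/1704 = 0.1473.
Expected DCO frequency = 0.2676 × 0.1473 ≈ 0.03942; observed = 40/1704 ≈ 0.02347.
Coefficient of coincidence = 0.02347/0.03942 ≈ 0.60; interference = 1 − 0.60 = 0.40.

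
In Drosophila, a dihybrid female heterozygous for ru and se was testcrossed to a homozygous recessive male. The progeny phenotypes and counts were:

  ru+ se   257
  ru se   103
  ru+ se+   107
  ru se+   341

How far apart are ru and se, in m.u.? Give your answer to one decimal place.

The two most frequent classes, ru+ se (257) and ru se+ (341), are the parental types, so the F1 was ru+ se / ru se+.
The recombinant classes are ru+ se+ and ru se: 107 + 103 = 210.
Recombination frequency = 210/808 = 0.2599 ≈ 26.0%, i.e. 26.0 m.u.

26.0 m.u.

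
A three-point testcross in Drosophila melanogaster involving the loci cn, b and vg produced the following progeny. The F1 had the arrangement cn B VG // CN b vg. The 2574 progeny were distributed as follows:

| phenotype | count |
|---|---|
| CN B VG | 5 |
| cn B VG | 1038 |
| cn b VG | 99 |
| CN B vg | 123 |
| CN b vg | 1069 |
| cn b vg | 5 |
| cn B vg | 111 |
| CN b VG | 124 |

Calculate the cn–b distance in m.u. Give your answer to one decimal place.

9.0 m.u.

The two rarest classes, CN B VG and cn b vg, are the double crossovers. Comparing them with the parentals, only the cn allele has switched, so cn is the middle locus and the order is b – cn – vg.
Crossovers in the b–cn interval produce the single-crossover classes cn b VG and CN B vg (99 + 123 = 222) plus the double crossovers (10).
RF(b–cn) = (222 + 10) / 2574 = 232/2574 = 0.0901 → 9.0 m.u.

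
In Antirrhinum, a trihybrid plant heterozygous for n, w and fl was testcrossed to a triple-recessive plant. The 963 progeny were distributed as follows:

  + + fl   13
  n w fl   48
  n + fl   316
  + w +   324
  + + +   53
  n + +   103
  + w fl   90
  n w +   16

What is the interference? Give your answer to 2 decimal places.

The two most frequent reciprocal classes, + w + and n + fl, are the parental types, so the F1 was + w + / n + fl.
The two rarest classes, n w + and + + fl, are the double crossovers. Comparing them with the parentals, only the n allele has switched, so n is the middle locus and the order is fl – n – w.
fl–n: (193 + 29)/963 = 0.2305; n–w: (101 + 29)/963 = 0.1350.
Expected DCO frequency = 0.2305 × 0.1350 ≈ 0.03112; observed = 29/963 ≈ 0.03011.
Coefficient of coincidence = 0.03011/0.03112 ≈ 0.97; interference = 1 − 0.97 = 0.03.

0.03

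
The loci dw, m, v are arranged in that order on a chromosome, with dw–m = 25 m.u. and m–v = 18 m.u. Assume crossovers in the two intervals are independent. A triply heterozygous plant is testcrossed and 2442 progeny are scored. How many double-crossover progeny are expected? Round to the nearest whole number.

110

Map distances give recombination frequencies of 0.250 and 0.180 for the two intervals.
With no interference, expected double-crossover frequency = 0.250 × 0.180 = 0.04500.
Expected number = 0.04500 × 2442 = 109.89 ≈ 110.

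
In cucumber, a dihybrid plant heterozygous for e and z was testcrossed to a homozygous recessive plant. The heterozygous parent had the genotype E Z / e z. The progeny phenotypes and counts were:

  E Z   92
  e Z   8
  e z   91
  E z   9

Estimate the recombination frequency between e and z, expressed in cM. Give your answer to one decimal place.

8.5 cM

The recombinant classes are E z and e Z: 9 + 8 = 17.
Recombination frequency = 17/200 = 0.0850 ≈ 8.5%, i.e. 8.5 cM.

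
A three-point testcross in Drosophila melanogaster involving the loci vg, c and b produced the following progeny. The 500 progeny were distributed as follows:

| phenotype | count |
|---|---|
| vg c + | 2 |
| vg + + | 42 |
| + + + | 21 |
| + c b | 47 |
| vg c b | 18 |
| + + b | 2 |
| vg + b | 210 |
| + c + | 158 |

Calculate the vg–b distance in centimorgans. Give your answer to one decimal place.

The two most frequent reciprocal classes, + c + and vg + b, are the parental types, so the F1 was + c + / vg + b.
The two rarest classes, vg c + and + + b, are the double crossovers. Comparing them with the parentals, only the vg allele has switched, so vg is the middle locus and the order is b – vg – c.
Crossovers in the b–vg interval produce the single-crossover classes + c b and vg + + (47 + 42 = 89) plus the double crossovers (4).
RF(b–vg) = (89 + 4) / 500 = 93/500 = 0.1860 → 18.6 centimorgans.

18.6 centimorgans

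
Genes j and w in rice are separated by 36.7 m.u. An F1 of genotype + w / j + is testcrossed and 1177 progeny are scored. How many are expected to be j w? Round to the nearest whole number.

A map distance of 36.7 m.u. corresponds to a recombination frequency of 0.367.
The F1 is + w / j +, so j w is a recombinant gamete class with expected frequency r/2 = 0.367/2 = 0.1835.
Expected number = 0.1835 × 1177 = 215.98 ≈ 216.

216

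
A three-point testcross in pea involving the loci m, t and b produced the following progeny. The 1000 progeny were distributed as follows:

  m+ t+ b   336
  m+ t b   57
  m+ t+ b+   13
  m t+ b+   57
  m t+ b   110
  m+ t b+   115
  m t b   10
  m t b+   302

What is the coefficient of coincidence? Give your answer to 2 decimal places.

The two most frequent reciprocal classes, m+ t+ b and m t b+, are the parental types, so the F1 was m+ t+ b / m t b+.
The two rarest classes, m+ t+ b+ and m t b, are the double crossovers. Comparing them with the parentals, only the b allele has switched, so b is the middle locus and the order is t – b – m.
t–b: (114 + 23)/1000 = 0.1370; b–m: (225 + 23)/1000 = 0.2480.
Expected DCO frequency = 0.1370 × 0.2480 ≈ 0.03398; observed = 23/1000 ≈ 0.02300.
Coefficient of coincidence = 0.02300/0.03398 ≈ 0.68.

0.68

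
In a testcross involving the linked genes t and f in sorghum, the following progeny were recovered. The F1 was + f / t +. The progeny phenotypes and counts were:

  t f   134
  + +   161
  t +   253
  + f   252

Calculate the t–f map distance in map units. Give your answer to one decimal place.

The recombinant classes are + + and t f: 161 + 134 = 295.
Recombination frequency = 295/800 = 0.3688 ≈ 36.9%, i.e. 36.9 map units.

36.9 map units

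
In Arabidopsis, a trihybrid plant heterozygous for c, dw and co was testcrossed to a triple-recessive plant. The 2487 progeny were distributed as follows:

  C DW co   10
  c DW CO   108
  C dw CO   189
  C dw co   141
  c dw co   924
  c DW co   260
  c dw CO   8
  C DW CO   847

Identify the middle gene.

co

The two most frequent reciprocal classes, C DW CO and c dw co, are the parental types, so the F1 was C DW CO / c dw co.
The two rarest classes, C DW co and c dw CO, are the double crossovers. Comparing them with the parentals, only the co allele has switched, so co is the middle locus and the order is c – co – dw.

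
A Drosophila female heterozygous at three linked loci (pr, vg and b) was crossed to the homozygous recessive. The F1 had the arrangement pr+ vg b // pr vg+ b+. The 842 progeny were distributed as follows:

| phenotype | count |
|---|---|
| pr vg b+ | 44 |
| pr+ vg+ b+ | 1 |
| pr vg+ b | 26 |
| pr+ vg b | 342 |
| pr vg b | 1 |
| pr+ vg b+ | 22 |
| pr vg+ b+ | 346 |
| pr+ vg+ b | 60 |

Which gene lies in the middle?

The two rarest classes, pr vg b and pr+ vg+ b+, are the double crossovers. Comparing them with the parentals, only the pr allele has switched, so pr is the middle locus and the order is vg – pr – b.

pr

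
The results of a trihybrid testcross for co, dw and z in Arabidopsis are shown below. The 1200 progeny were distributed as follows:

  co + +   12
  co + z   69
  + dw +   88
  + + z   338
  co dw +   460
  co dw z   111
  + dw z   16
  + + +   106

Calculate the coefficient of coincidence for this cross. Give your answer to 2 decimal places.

0.74

The two most frequent reciprocal classes, + + z and co dw +, are the parental types, so the F1 was + + z / co dw +.
The two rarest classes, + dw z and co + +, are the double crossovers. Comparing them with the parentals, only the dw allele has switched, so dw is the middle locus and the order is z – dw – co.
z–dw: (217 + 28)/1200 = 0.2042; dw–co: (157 + 28)/1200 = 0.1542.
Expected DCO frequency = 0.2042 × 0.1542 ≈ 0.03149; observed = 28/1200 ≈ 0.02333.
Coefficient of coincidence = 0.02333/0.03149 ≈ 0.74.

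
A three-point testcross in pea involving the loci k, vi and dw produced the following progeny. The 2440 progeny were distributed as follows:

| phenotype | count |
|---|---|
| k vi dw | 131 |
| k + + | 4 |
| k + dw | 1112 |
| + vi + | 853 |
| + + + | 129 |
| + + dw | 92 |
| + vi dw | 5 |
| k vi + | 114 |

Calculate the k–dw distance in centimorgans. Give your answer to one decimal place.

8.8 centimorgans

The two most frequent reciprocal classes, + vi + and k + dw, are the parental types, so the F1 was + vi + / k + dw.
The two rarest classes, + vi dw and k + +, are the double crossovers. Comparing them with the parentals, only the dw allele has switched, so dw is the middle locus and the order is vi – dw – k.
Crossovers in the dw–k interval produce the single-crossover classes k vi + and + + dw (114 + 92 = 206) plus the double crossovers (9).
RF(dw–k) = (206 + 9) / 2440 = 215/2440 = 0.0881 → 8.8 centimorgans.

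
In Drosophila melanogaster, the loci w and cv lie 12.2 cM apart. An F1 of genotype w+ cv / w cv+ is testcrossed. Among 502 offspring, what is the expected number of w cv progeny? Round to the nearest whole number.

A map distance of 12.2 cM corresponds to a recombination frequency of 0.122.
The F1 is w+ cv / w cv+, so w cv is a recombinant gamete class with expected frequency r/2 = 0.122/2 = 0.0610.
Expected number = 0.0610 × 502 = 30.62 ≈ 31.

31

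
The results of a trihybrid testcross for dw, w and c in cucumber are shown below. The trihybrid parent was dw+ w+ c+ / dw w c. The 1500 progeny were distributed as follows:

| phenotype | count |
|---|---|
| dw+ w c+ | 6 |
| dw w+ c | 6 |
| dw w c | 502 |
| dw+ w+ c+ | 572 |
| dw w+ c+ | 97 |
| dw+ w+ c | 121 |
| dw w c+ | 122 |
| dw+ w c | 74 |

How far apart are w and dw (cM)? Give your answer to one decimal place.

12.2 cM

The two rarest classes, dw+ w c+ and dw w+ c, are the double crossovers. Comparing them with the parentals, only the w allele has switched, so w is the middle locus and the order is dw – w – c.
Crossovers in the dw–w interval produce the single-crossover classes dw w+ c+ and dw+ w c (97 + 74 = 171) plus the double crossovers (12).
RF(dw–w) = (171 + 12) / 1500 = 183/1500 = 0.1220 → 12.2 cM.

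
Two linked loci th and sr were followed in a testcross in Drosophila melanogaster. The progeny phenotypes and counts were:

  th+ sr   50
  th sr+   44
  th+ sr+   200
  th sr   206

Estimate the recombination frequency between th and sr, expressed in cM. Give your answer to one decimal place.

The two most frequent classes, th+ sr+ (200) and th sr (206), are the parental types, so the F1 was th+ sr+ / th sr.
The recombinant classes are th+ sr and th sr+: 50 + 44 = 94.
Recombination frequency = 94/500 = 0.1880 ≈ 18.8%, i.e. 18.8 cM.

18.8 cM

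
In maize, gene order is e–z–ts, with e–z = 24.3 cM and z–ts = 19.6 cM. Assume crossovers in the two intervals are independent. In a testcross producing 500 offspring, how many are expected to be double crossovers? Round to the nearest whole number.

24

Map distances give recombination frequencies of 0.243 and 0.196 for the two intervals.
With no interference, expected double-crossover frequency = 0.243 × 0.196 = 0.04763.
Expected number = 0.04763 × 500 = 23.81 ≈ 24.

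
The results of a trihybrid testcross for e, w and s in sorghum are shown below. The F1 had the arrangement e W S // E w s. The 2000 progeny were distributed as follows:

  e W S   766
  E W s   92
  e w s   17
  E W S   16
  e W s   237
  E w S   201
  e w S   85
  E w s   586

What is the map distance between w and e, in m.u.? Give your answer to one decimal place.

10.5 m.u.

The two rarest classes, E W S and e w s, are the double crossovers. Comparing them with the parentals, only the e allele has switched, so e is the middle locus and the order is s – e – w.
Crossovers in the e–w interval produce the single-crossover classes e w S and E W s (85 + 92 = 177) plus the double crossovers (33).
RF(e–w) = (177 + 33) / 2000 = 210/2000 = 0.1050 → 10.5 m.u.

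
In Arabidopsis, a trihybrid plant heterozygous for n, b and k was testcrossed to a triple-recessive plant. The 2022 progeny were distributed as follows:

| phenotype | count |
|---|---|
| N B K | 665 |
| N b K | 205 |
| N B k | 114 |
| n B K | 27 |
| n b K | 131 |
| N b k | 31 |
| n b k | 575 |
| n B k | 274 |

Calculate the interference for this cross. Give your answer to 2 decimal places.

The two most frequent reciprocal classes, N B K and n b k, are the parental types, so the F1 was N B K / n b k.
The two rarest classes, n B K and N b k, are the double crossovers. Comparing them with the parentals, only the n allele has switched, so n is the middle locus and the order is k – n – b.
k–n: (245 + 58)/2022 = 0.1499; n–b: (479 + 58)/2022 = 0.2656.
Expected DCO frequency = 0.1499 × 0.2656 ≈ 0.03981; observed = 58/2022 ≈ 0.02868.
Coefficient of coincidence = 0.02868/0.03981 ≈ 0.72; interference = 1 − 0.72 = 0.28.

0.28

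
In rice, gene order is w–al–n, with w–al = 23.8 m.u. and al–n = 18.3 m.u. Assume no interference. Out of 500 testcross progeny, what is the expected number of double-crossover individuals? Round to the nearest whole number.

Map distances give recombination frequencies of 0.238 and 0.183 for the two intervals.
With no interference, expected double-crossover frequency = 0.238 × 0.183 = 0.04355.
Expected number = 0.04355 × 500 = 21.78 ≈ 22.

22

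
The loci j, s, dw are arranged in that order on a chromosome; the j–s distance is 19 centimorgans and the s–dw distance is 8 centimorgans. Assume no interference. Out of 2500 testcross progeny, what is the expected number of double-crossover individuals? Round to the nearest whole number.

Map distances give recombination frequencies of 0.190 and 0.080 for the two intervals.
With no interference, expected double-crossover frequency = 0.190 × 0.080 = 0.01520.
Expected number = 0.01520 × 2500 = 38.00 ≈ 38.

38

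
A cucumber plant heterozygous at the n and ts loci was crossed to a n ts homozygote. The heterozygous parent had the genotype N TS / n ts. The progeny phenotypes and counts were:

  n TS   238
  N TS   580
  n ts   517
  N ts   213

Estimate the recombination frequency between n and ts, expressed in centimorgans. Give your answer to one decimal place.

29.1 centimorgans

The recombinant classes are N ts and n TS: 213 + 238 = 451.
Recombination frequency = 451/1548 = 0.2913 ≈ 29.1%, i.e. 29.1 centimorgans.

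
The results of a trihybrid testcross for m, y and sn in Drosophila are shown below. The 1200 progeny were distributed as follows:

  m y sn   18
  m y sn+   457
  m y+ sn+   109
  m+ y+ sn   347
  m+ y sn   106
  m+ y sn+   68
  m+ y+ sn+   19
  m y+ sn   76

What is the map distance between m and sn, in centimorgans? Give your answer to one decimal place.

The two most frequent reciprocal classes, m+ y+ sn and m y sn+, are the parental types, so the F1 was m+ y+ sn / m y sn+.
The two rarest classes, m+ y+ sn+ and m y sn, are the double crossovers. Comparing them with the parentals, only the sn allele has switched, so sn is the middle locus and the order is y – sn – m.
Crossovers in the sn–m interval produce the single-crossover classes m y+ sn and m+ y sn+ (76 + 68 = 144) plus the double crossovers (37).
RF(sn–m) = (144 + 37) / 1200 = 181/1200 = 0.1508 → 15.1 centimorgans.

15.1 centimorgans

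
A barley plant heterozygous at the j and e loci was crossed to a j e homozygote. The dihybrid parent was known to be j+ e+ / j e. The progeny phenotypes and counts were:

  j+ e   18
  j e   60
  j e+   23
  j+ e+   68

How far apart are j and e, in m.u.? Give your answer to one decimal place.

24.3 m.u.

The recombinant classes are j+ e and j e+: 18 + 23 = 41.
Recombination frequency = 41/169 = 0.2426 ≈ 24.3%, i.e. 24.3 m.u.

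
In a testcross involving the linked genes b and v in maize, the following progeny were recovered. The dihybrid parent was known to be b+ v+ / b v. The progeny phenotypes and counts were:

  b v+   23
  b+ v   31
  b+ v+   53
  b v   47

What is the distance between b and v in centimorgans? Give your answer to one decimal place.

35.1 centimorgans

The recombinant classes are b+ v and b v+: 31 + 23 = 54.
Recombination frequency = 54/154 = 0.3506 ≈ 35.1%, i.e. 35.1 centimorgans.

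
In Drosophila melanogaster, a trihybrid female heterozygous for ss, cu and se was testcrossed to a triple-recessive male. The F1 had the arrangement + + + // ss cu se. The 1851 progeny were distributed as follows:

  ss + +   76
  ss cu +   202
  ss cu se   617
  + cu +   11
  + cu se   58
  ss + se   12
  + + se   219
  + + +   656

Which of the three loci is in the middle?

cu

The two rarest classes, + cu + and ss + se, are the double crossovers. Comparing them with the parentals, only the cu allele has switched, so cu is the middle locus and the order is ss – cu – se.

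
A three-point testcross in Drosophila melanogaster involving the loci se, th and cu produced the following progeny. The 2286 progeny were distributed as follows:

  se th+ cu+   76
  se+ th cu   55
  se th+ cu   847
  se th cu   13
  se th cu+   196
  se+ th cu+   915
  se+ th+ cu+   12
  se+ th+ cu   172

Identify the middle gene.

The two most frequent reciprocal classes, se th+ cu and se+ th cu+, are the parental types, so the F1 was se th+ cu / se+ th cu+.
The two rarest classes, se th cu and se+ th+ cu+, are the double crossovers. Comparing them with the parentals, only the th allele has switched, so th is the middle locus and the order is se – th – cu.

th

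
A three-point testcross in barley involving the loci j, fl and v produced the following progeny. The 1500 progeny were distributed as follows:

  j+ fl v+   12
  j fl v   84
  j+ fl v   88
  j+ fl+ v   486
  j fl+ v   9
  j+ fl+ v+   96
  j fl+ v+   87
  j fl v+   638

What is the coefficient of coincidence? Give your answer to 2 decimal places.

The two most frequent reciprocal classes, j fl v+ and j+ fl+ v, are the parental types, so the F1 was j fl v+ / j+ fl+ v.
The two rarest classes, j+ fl v+ and j fl+ v, are the double crossovers. Comparing them with the parentals, only the j allele has switched, so j is the middle locus and the order is fl – j – v.
fl–j: (175 + 21)/1500 = 0.1307; j–v: (180 + 21)/1500 = 0.1340.
Expected DCO frequency = 0.1307 × 0.1340 ≈ 0.01751; observed = 21/1500 ≈ 0.01400.
Coefficient of coincidence = 0.01400/0.01751 ≈ 0.80.

0.80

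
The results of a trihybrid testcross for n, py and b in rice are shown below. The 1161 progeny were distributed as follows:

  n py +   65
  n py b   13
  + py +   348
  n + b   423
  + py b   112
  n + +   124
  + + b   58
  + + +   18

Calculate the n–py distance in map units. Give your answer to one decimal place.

13.3 map units

The two most frequent reciprocal classes, + py + and n + b, are the parental types, so the F1 was + py + / n + b.
The two rarest classes, + + + and n py b, are the double crossovers. Comparing them with the parentals, only the py allele has switched, so py is the middle locus and the order is b – py – n.
Crossovers in the py–n interval produce the single-crossover classes n py + and + + b (65 + 58 = 123) plus the double crossovers (31).
RF(py–n) = (123 + 31) / 1161 = 154/1161 = 0.1326 → 13.3 map units.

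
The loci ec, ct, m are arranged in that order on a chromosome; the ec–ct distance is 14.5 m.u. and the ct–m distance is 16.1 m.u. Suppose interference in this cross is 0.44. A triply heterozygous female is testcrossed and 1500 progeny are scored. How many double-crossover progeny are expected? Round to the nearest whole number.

Map distances give recombination frequencies of 0.145 and 0.161 for the two intervals.
With interference 0.44 (so coincidence = 0.56), expected double-crossover frequency = 0.145 × 0.161 × 0.56 = 0.01307.
Expected number = 0.01307 × 1500 = 19.61 ≈ 20.

20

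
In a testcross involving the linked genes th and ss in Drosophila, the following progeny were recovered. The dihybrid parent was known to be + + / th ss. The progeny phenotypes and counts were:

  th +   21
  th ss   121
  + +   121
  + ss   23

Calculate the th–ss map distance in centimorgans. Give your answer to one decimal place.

The recombinant classes are + ss and th +: 23 + 21 = 44.
Recombination frequency = 44/286 = 0.1538 ≈ 15.4%, i.e. 15.4 centimorgans.

15.4 centimorgans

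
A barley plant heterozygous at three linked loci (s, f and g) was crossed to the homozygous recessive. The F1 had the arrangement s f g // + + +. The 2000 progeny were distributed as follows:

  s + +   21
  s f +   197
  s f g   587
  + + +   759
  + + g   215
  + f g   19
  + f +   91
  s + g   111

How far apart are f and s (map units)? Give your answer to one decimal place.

12.1 map units

The two rarest classes, + f g and s + +, are the double crossovers. Comparing them with the parentals, only the s allele has switched, so s is the middle locus and the order is f – s – g.
Crossovers in the f–s interval produce the single-crossover classes s + g and + f + (111 + 91 = 202) plus the double crossovers (40).
RF(f–s) = (202 + 40) / 2000 = 242/2000 = 0.1210 → 12.1 map units.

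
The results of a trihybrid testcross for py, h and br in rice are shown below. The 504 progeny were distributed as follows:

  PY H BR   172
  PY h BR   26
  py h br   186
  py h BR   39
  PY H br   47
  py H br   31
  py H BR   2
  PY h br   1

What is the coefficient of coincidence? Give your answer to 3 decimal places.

0.283

The two most frequent reciprocal classes, py h br and PY H BR, are the parental types, so the F1 was py h br / PY H BR.
The two rarest classes, PY h br and py H BR, are the double crossovers. Comparing them with the parentals, only the py allele has switched, so py is the middle locus and the order is br – py – h.
br–py: (86 + 3)/504 = 0.1766; py–h: (57 + 3)/504 = 0.1190.
Expected DCO frequency = 0.1766 × 0.1190 ≈ 0.02102; observed = 3/504 ≈ 0.00595.
Coefficient of coincidence = 0.00595/0.02102 ≈ 0.283.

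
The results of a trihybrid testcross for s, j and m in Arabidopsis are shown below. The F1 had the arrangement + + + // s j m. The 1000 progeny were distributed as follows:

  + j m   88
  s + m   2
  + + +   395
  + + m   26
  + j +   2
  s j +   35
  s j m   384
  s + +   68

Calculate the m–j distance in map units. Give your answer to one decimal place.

The two rarest classes, + j + and s + m, are the double crossovers. Comparing them with the parentals, only the j allele has switched, so j is the middle locus and the order is s – j – m.
Crossovers in the j–m interval produce the single-crossover classes + + m and s j + (26 + 35 = 61) plus the double crossovers (4).
RF(j–m) = (61 + 4) / 1000 = 65/1000 = 0.0650 → 6.5 map units.

6.5 map units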